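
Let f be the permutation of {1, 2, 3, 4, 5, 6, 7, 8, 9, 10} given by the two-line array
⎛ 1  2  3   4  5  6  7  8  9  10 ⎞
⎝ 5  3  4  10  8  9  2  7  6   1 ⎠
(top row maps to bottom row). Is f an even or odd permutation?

even

In disjoint-cycle form the cycle lengths are 8, 2.
A cycle is odd iff its length is even; f has 2 even-length cycles, so sgn(f) = (−1)^2 and f is even.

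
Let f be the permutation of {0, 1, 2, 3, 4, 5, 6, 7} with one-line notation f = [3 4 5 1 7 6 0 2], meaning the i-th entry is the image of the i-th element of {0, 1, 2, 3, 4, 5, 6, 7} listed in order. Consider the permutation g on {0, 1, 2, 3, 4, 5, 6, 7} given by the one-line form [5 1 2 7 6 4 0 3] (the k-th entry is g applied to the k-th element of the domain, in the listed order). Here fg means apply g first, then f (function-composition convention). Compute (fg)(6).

First apply g: g(6) = 0, then f(0) = 3. Thus (fg)(6) = 3.

3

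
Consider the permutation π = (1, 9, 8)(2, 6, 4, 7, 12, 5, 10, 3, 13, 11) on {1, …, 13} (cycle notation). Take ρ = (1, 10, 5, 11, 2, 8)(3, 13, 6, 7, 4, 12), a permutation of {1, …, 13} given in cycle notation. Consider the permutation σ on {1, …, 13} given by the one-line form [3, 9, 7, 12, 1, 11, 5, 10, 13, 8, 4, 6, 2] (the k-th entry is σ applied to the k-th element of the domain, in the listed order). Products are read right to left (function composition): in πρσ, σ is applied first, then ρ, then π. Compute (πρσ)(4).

Apply the permutations in order: σ(4) = 12, then ρ(12) = 3, then π(3) = 13. So (πρσ)(4) = 13.

13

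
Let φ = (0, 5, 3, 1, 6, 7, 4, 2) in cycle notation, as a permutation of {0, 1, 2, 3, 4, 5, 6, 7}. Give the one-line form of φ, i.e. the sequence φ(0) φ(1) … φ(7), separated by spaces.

Each element maps to the next entry in its cycle (wrapping to the front): 0↦5, 1↦6, 2↦0, 3↦1, 4↦2, 5↦3, 6↦7, 7↦4.
So the one-line form is 5 6 0 1 2 3 7 4.

5 6 0 1 2 3 7 4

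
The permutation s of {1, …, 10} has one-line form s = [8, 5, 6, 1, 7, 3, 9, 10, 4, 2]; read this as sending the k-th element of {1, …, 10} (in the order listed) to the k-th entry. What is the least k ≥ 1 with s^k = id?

8

Writing s as disjoint cycles, the cycle lengths are 8, 2.
The order of s is the least common multiple of its cycle lengths: lcm(8, 2) = 8.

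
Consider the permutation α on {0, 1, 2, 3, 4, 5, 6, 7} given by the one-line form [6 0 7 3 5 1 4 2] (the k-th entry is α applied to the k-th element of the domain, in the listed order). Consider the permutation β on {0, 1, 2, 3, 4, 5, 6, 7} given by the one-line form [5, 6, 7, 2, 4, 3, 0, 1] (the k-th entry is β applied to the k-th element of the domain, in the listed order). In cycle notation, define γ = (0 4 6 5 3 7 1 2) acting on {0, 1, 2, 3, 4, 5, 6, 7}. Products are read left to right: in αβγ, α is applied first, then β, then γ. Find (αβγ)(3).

Apply the permutations in order: α(3) = 3, then β(3) = 2, then γ(2) = 0. So (αβγ)(3) = 0.

0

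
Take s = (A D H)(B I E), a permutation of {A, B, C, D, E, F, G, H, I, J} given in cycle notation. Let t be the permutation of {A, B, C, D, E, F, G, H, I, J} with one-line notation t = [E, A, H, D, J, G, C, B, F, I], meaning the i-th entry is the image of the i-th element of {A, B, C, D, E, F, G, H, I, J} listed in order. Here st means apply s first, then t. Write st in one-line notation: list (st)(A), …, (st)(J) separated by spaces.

Chase each element through s then t: A → D → D; B → I → F; C → C → H; D → H → B; E → B → A; F → F → G; G → G → C; H → A → E; I → E → J; J → J → I.
So st in one-line form is D F H B A G C E J I.

D F H B A G C E J I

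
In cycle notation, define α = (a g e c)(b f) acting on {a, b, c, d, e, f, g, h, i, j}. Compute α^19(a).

a lies in the 4-cycle (a g e c).
On a 4-cycle, α^4 is the identity, so α^19 = α^3 there (19 ≡ 3 mod 4).
Advancing 3 steps from a: a → g → e → c.

c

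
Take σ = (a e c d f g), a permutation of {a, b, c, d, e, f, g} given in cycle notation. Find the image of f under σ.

g

Within (a e c d f g), f ↦ g.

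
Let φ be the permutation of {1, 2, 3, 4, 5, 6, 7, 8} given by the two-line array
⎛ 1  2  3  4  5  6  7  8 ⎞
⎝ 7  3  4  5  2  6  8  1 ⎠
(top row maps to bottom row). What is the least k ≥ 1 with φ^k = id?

Decomposing into disjoint cycles gives cycle lengths 4, 3, 1.
The order of φ is the least common multiple of its cycle lengths: lcm(4, 3) = 12.

12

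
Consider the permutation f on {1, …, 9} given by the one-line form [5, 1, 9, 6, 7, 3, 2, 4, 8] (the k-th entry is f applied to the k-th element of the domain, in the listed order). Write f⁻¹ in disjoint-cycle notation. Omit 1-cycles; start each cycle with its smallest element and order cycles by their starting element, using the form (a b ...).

The cycle decomposition of f is (1 5 7 2)(3 9 8 4 6).
The inverse reverses every cycle; in canonical form, f⁻¹ = (1 2 7 5)(3 6 4 8 9).

(1 2 7 5)(3 6 4 8 9)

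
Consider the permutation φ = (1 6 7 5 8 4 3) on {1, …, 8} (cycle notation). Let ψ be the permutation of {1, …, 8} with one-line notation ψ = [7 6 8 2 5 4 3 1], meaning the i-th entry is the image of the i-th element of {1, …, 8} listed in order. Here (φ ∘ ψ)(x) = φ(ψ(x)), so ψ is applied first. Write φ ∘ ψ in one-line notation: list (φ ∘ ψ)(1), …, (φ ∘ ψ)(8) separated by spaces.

5 7 4 2 8 3 1 6

For each element, apply ψ then φ: 1 → 7 → 5; 2 → 6 → 7; 3 → 8 → 4; 4 → 2 → 2; 5 → 5 → 8; 6 → 4 → 3; 7 → 3 → 1; 8 → 1 → 6.
So φ ∘ ψ in one-line form is 5 7 4 2 8 3 1 6.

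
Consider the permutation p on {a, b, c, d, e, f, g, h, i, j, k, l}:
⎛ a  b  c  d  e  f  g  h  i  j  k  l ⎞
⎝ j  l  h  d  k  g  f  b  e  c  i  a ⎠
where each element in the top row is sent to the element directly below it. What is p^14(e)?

i

Tracing e → k → … returns to e after 3 steps, so e lies in a 3-cycle (e, k, i).
Powers repeat with period 3 on this cycle, and 14 mod 3 = 2, so p^14(e) = p^2(e).
Stepping 2 places around the cycle: e → k → i.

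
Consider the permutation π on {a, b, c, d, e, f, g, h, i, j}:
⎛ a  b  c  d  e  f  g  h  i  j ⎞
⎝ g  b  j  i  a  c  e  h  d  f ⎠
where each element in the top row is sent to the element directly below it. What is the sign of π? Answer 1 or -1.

-1

In disjoint-cycle form the cycle lengths are 3, 3, 2, 1, 1.
A cycle is odd iff its length is even; π has 1 even-length cycle, so sgn(π) = (−1)^1 and π is odd.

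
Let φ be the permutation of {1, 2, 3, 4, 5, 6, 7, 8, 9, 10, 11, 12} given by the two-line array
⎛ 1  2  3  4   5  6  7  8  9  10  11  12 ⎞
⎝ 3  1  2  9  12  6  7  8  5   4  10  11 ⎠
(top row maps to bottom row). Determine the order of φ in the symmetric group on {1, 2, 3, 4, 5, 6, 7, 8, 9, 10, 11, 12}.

Writing φ as disjoint cycles, the cycle lengths are 6, 3, 1, 1, 1.
Since disjoint cycles commute, ord(φ) = lcm(6, 3) = 6.

6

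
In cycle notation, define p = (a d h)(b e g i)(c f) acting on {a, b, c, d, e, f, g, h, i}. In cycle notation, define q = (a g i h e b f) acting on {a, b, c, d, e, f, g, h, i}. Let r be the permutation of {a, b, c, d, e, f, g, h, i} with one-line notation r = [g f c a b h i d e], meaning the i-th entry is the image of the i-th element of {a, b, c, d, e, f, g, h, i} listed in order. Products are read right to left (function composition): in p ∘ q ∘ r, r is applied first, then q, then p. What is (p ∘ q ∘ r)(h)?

Apply the permutations in order: r(h) = d, then q(d) = d, then p(d) = h. So (p ∘ q ∘ r)(h) = h.

h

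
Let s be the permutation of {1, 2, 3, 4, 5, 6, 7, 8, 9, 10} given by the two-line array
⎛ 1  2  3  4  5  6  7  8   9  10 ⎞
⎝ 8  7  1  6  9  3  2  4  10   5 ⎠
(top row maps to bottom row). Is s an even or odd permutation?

In disjoint-cycle form the cycle lengths are 5, 3, 2.
A cycle of length ℓ contributes ℓ−1 transpositions, so s is a product of 4 + 2 + 1 = 7 transpositions — odd.

odd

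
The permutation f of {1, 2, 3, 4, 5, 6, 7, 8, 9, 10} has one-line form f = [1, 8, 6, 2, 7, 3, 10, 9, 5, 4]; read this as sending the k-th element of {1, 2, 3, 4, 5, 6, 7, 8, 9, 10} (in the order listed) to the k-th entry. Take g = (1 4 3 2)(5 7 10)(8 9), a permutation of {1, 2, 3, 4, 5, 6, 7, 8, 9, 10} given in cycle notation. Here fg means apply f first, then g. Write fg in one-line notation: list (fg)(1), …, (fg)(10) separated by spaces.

For each element, apply f then g: 1 → 1 → 4; 2 → 8 → 9; 3 → 6 → 6; 4 → 2 → 1; 5 → 7 → 10; 6 → 3 → 2; 7 → 10 → 5; 8 → 9 → 8; 9 → 5 → 7; 10 → 4 → 3.
Collecting the images, fg = [4 9 6 1 10 2 5 8 7 3].

4 9 6 1 10 2 5 8 7 3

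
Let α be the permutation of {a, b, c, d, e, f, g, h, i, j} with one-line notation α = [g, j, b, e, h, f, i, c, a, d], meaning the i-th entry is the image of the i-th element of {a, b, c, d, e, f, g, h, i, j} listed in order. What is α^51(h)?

Tracing h → c → … returns to h after 6 steps, so h lies in a 6-cycle (b, j, d, e, h, c).
On a 6-cycle, α^6 is the identity, so α^51 = α^3 there (51 ≡ 3 mod 6).
Stepping 3 places around the cycle: h → c → b → j.

j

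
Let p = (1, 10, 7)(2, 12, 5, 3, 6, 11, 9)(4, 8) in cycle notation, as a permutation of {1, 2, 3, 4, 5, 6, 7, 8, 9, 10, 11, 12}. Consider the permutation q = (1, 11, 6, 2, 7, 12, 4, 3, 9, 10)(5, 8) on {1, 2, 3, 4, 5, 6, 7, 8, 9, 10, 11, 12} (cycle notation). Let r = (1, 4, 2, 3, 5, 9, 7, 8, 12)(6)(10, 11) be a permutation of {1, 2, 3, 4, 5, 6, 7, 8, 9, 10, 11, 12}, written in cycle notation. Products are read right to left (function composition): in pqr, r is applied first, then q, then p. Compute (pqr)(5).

7

Apply the permutations in order: r(5) = 9, then q(9) = 10, then p(10) = 7. So (pqr)(5) = 7.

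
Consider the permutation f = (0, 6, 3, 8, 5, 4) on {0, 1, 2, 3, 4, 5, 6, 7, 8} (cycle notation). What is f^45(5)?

5 lies in the 6-cycle (0, 6, 3, 8, 5, 4).
Powers repeat with period 6 on this cycle, and 45 mod 6 = 3, so f^45(5) = f^3(5).
Advancing 3 steps from 5: 5 → 4 → 0 → 6.

6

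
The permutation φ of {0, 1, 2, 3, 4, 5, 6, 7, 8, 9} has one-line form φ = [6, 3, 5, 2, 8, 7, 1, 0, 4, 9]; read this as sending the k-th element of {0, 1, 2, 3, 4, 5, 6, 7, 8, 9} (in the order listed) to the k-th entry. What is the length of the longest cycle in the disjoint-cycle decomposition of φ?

Decomposing into disjoint cycles gives (0 6 1 3 2 5 7)(4 8); the longest has length 7.

7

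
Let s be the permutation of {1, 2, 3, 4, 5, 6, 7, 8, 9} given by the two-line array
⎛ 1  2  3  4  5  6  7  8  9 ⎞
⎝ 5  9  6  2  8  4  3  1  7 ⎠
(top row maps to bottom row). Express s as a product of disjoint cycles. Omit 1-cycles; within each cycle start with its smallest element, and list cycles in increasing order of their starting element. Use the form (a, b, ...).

Start at 1 and follow images: 1 → 5 → 8 → 1, giving the cycle (1, 5, 8).
Repeating from the next unused element and collecting all non-trivial cycles gives (1, 5, 8)(2, 9, 7, 3, 6, 4).

(1, 5, 8)(2, 9, 7, 3, 6, 4)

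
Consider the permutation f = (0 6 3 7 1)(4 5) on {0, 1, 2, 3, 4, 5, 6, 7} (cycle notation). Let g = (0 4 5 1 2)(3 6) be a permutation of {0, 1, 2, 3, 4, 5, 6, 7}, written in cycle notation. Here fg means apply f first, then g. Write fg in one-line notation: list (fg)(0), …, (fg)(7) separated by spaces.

For each element, apply f then g: 0 → 6 → 3; 1 → 0 → 4; 2 → 2 → 0; 3 → 7 → 7; 4 → 5 → 1; 5 → 4 → 5; 6 → 3 → 6; 7 → 1 → 2.
Collecting the images, fg = [3 4 0 7 1 5 6 2].

3 4 0 7 1 5 6 2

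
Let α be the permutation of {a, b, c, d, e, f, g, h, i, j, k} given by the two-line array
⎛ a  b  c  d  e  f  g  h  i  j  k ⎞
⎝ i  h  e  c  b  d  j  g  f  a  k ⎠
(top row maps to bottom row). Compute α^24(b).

a

Tracing b → h → … returns to b after 10 steps, so b lies in a 10-cycle (a, i, f, d, c, e, b, h, g, j).
Powers repeat with period 10 on this cycle, and 24 mod 10 = 4, so α^24(b) = α^4(b).
Advancing 4 steps from b: b → h → g → j → a.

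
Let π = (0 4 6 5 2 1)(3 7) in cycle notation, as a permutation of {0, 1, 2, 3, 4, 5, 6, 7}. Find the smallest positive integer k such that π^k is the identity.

The disjoint cycles have lengths 6, 2.
The order of π is the least common multiple of its cycle lengths: lcm(6, 2) = 6.

6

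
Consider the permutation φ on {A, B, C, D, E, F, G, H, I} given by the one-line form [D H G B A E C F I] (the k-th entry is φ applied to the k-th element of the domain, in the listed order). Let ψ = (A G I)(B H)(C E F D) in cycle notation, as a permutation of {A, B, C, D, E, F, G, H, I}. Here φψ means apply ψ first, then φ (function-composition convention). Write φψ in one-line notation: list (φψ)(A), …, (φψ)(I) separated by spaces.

(φψ)(x) = φ(ψ(x)). Computing each image: φ(ψ(A)) = φ(G) = C, φ(ψ(B)) = φ(H) = F, φ(ψ(C)) = φ(E) = A, φ(ψ(D)) = φ(C) = G, φ(ψ(E)) = φ(F) = E, φ(ψ(F)) = φ(D) = B, φ(ψ(G)) = φ(I) = I, φ(ψ(H)) = φ(B) = H, φ(ψ(I)) = φ(A) = D.
Hence φψ = [C F A G E B I H D].

C F A G E B I H D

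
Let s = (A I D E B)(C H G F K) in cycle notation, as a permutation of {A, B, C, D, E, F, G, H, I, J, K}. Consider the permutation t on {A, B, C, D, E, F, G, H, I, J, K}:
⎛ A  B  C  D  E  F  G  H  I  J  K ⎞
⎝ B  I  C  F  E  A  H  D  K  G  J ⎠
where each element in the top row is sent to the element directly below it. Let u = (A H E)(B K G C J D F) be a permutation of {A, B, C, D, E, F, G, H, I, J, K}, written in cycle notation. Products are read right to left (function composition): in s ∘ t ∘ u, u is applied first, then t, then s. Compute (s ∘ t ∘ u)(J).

(s ∘ t ∘ u)(J) = s(t(u(J))). u(J) = D, then t(D) = F, then s(F) = K, so the result is K.

K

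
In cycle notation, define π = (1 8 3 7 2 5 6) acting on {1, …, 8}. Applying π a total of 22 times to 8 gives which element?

3

8 lies in the 7-cycle (1 8 3 7 2 5 6).
Since the cycle has length 7, π^22 acts on it the same as π^1 (22 mod 7 = 1).
Stepping 1 place around the cycle: 8 → 3.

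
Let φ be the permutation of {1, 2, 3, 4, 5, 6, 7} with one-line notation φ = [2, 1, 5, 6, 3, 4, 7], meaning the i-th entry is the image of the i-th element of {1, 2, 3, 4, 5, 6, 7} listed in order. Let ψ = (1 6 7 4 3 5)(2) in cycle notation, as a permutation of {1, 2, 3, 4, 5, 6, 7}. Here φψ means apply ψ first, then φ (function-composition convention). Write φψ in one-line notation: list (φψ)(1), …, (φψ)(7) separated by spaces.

4 1 3 5 2 7 6

(φψ)(x) = φ(ψ(x)). Computing each image: φ(ψ(1)) = φ(6) = 4, φ(ψ(2)) = φ(2) = 1, φ(ψ(3)) = φ(5) = 3, φ(ψ(4)) = φ(3) = 5, φ(ψ(5)) = φ(1) = 2, φ(ψ(6)) = φ(7) = 7, φ(ψ(7)) = φ(4) = 6.
Hence φψ = [4 1 3 5 2 7 6].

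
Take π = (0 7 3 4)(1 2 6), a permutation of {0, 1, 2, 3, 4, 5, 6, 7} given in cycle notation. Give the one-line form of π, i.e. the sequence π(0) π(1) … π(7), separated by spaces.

7 2 6 4 0 5 1 3

Image by image: 0→7, 1→2, 2→6, 3→4, 4→0, 5→5, 6→1, 7→3.
So the one-line form is 7 2 6 4 0 5 1 3.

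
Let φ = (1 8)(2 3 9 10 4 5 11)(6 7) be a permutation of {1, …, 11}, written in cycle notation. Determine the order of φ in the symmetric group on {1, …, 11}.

The cycle type of φ is (7, 2, 2).
The order of φ is the least common multiple of its cycle lengths: lcm(7, 2, 2) = 14.

14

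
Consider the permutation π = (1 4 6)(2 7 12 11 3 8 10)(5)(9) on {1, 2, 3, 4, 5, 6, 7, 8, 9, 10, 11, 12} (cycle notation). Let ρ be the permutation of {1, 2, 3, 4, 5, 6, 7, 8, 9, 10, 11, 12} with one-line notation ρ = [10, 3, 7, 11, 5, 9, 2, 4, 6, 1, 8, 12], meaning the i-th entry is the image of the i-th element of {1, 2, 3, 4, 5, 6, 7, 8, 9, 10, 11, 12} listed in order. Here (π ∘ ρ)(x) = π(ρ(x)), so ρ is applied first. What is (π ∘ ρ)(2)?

8

First apply ρ: ρ(2) = 3, then π(3) = 8. Thus (π ∘ ρ)(2) = 8.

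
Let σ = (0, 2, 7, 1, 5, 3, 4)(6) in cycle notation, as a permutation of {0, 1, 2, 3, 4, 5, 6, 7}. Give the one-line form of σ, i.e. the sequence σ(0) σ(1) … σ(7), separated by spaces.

2 5 7 4 0 3 6 1

Image by image: 0↦2, 1↦5, 2↦7, 3↦4, 4↦0, 5↦3, 6↦6, 7↦1.
Listing these in domain order gives 2 5 7 4 0 3 6 1.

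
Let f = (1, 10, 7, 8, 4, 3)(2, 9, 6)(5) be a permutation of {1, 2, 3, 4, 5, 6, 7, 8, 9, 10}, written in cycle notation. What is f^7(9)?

6

9 lies in the 3-cycle (2, 9, 6).
Since the cycle has length 3, f^7 acts on it the same as f^1 (7 mod 3 = 1).
Advancing 1 step from 9: 9 → 6.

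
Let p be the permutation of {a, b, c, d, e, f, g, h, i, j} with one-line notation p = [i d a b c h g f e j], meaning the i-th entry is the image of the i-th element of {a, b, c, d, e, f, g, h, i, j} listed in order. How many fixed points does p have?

The fixed points (elements with p(x) = x) are {g, j}, so there are 2.

2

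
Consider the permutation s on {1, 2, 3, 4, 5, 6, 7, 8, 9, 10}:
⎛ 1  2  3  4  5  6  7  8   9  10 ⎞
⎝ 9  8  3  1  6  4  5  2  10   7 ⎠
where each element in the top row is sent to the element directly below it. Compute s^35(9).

Tracing 9 → 10 → … returns to 9 after 7 steps, so 9 lies in a 7-cycle (1 9 10 7 5 6 4).
On a 7-cycle, s^7 is the identity, so s^35 = s^0 there (35 ≡ 0 mod 7).
So s^35(9) = 9.

9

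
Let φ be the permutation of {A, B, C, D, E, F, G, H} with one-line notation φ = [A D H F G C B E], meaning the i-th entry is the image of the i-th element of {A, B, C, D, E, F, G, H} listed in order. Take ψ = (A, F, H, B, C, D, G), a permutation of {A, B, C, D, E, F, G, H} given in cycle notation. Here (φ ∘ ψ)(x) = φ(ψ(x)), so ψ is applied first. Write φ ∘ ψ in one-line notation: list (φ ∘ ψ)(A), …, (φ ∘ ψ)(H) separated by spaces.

(φ ∘ ψ)(x) = φ(ψ(x)). Computing each image: φ(ψ(A)) = φ(F) = C, φ(ψ(B)) = φ(C) = H, φ(ψ(C)) = φ(D) = F, φ(ψ(D)) = φ(G) = B, φ(ψ(E)) = φ(E) = G, φ(ψ(F)) = φ(H) = E, φ(ψ(G)) = φ(A) = A, φ(ψ(H)) = φ(B) = D.
Hence φ ∘ ψ = [C H F B G E A D].

C H F B G E A D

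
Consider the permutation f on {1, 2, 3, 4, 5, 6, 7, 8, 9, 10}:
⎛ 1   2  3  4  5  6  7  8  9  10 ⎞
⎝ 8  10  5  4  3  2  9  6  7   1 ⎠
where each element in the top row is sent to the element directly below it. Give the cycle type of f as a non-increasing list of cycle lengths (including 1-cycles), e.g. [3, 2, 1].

The disjoint cycles are (1 8 6 2 10)(3 5)(4)(7 9), with lengths 5, 2, 2, 1 in non-increasing order.

[5, 2, 2, 1]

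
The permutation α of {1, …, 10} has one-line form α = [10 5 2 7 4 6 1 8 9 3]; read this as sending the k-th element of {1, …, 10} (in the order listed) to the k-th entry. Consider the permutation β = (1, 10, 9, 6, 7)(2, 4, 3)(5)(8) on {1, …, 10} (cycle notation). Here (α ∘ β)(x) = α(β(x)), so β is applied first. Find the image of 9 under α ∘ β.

(α ∘ β)(9) = α(β(9)). β(9) = 6, then α(6) = 6. So (α ∘ β)(9) = 6.

6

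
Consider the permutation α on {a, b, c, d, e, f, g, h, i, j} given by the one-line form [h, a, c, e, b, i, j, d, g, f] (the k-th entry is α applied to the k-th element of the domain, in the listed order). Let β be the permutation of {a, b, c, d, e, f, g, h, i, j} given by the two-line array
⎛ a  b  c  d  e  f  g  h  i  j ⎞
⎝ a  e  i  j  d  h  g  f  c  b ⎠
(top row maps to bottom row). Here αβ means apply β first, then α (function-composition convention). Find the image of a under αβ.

β(a) = a, then α(a) = h; composing gives (αβ)(a) = h.

h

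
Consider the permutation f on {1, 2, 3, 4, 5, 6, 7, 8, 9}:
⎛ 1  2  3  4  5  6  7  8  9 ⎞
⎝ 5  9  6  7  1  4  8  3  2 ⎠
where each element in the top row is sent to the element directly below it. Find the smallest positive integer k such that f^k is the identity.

The disjoint-cycle form of f has cycle lengths 5, 2, 2.
Since disjoint cycles commute, ord(f) = lcm(5, 2, 2) = 10.

10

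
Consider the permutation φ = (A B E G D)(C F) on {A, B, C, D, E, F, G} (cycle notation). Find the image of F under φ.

C

Within (C F), F ↦ C.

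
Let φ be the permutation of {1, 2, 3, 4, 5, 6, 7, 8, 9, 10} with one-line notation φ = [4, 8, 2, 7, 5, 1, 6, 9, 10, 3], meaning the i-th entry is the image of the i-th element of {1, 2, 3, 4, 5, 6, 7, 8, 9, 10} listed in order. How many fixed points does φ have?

1

The fixed points (elements with φ(x) = x) are {5}, so there is 1.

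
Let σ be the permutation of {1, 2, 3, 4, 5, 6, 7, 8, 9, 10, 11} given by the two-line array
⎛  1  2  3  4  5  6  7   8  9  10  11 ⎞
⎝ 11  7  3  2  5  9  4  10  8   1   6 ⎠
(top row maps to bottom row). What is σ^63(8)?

Tracing 8 → 10 → … returns to 8 after 6 steps, so 8 lies in a 6-cycle (1, 11, 6, 9, 8, 10).
Since the cycle has length 6, σ^63 acts on it the same as σ^3 (63 mod 6 = 3).
Stepping 3 places around the cycle: 8 → 10 → 1 → 11.

11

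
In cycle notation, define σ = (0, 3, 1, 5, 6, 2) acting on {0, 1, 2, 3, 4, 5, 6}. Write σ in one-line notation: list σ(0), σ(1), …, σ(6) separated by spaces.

3 5 0 1 4 6 2

Each element maps to the next entry in its cycle (wrapping to the front): 0→3, 1→5, 2→0, 3→1, 4→4, 5→6, 6→2.
Listing these in domain order gives 3 5 0 1 4 6 2.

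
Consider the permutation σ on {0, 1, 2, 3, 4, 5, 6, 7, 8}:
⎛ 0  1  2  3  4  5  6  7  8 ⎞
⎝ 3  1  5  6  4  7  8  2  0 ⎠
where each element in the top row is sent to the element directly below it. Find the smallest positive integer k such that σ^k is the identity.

12

Decomposing into disjoint cycles gives cycle lengths 4, 3, 1, 1.
The order is lcm(4, 3) = 12.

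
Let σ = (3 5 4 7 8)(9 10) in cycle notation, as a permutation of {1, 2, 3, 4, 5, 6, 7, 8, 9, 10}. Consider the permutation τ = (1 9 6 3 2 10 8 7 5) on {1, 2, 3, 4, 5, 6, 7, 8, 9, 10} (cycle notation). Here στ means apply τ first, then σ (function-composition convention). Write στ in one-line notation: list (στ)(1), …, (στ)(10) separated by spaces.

10 9 2 7 1 5 4 8 6 3

(στ)(x) = σ(τ(x)). Computing each image: σ(τ(1)) = σ(9) = 10, σ(τ(2)) = σ(10) = 9, σ(τ(3)) = σ(2) = 2, σ(τ(4)) = σ(4) = 7, σ(τ(5)) = σ(1) = 1, σ(τ(6)) = σ(3) = 5, σ(τ(7)) = σ(5) = 4, σ(τ(8)) = σ(7) = 8, σ(τ(9)) = σ(6) = 6, σ(τ(10)) = σ(8) = 3.
Hence στ = [10 9 2 7 1 5 4 8 6 3].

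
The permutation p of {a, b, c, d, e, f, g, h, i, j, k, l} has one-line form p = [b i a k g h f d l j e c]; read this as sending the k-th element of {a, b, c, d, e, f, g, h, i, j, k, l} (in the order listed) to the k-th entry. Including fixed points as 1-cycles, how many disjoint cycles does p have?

3

The cycle decomposition is (a, b, i, l, c)(d, k, e, g, f, h)(j), which has 3 cycles (counting 1-cycles).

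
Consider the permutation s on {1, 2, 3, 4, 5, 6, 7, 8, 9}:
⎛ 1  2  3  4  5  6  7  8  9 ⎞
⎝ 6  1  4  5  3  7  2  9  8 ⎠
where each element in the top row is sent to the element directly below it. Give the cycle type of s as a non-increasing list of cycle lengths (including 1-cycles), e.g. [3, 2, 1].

The disjoint cycles are (1, 6, 7, 2)(3, 4, 5)(8, 9), with lengths 4, 3, 2 in non-increasing order.

[4, 3, 2]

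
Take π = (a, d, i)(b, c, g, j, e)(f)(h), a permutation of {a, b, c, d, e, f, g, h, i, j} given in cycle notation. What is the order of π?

15

The disjoint cycles have lengths 5, 3, 1, 1.
Since disjoint cycles commute, ord(π) = lcm(5, 3) = 15.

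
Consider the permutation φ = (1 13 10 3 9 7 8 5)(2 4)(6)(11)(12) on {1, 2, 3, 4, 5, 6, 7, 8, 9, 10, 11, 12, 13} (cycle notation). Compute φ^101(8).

8 lies in the 8-cycle (1 13 10 3 9 7 8 5).
Since the cycle has length 8, φ^101 acts on it the same as φ^5 (101 mod 8 = 5).
Advancing 5 steps from 8: 8 → 5 → 1 → 13 → 10 → 3.

3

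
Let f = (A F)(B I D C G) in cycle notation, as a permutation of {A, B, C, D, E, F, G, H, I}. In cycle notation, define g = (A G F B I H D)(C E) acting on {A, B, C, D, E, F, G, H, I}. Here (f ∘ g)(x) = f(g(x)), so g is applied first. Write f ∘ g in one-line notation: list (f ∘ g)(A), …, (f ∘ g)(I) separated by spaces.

B D E F G I A C H

Chase each element through g then f: A → G → B; B → I → D; C → E → E; D → A → F; E → C → G; F → B → I; G → F → A; H → D → C; I → H → H.
Collecting the images, f ∘ g = [B D E F G I A C H].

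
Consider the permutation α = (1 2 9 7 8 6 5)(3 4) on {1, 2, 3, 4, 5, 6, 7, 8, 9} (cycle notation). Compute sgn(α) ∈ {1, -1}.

-1

The cycle lengths are 7, 2.
A cycle of length ℓ contributes ℓ−1 transpositions, so α is a product of 6 + 1 = 7 transpositions — odd.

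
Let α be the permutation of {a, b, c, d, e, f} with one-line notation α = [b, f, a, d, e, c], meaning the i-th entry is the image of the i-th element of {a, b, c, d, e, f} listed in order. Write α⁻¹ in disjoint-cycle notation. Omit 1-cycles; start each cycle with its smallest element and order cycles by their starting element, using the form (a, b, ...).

The cycle decomposition of α is (a, b, f, c).
The inverse reverses every cycle; in canonical form, α⁻¹ = (a, c, f, b).

(a, c, f, b)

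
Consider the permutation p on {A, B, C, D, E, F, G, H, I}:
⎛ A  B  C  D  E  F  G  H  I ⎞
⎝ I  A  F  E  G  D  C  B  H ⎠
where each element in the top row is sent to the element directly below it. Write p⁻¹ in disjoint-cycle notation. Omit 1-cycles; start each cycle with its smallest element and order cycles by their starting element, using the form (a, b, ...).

(A, B, H, I)(C, G, E, D, F)

The cycle decomposition of p is (A, I, H, B)(C, F, D, E, G).
The inverse reverses every cycle; in canonical form, p⁻¹ = (A, B, H, I)(C, G, E, D, F).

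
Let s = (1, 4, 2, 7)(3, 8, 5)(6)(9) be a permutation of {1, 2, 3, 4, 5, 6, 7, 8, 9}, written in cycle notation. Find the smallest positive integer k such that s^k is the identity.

12

The cycle type of s is (4, 3, 1, 1).
The order is lcm(4, 3) = 12.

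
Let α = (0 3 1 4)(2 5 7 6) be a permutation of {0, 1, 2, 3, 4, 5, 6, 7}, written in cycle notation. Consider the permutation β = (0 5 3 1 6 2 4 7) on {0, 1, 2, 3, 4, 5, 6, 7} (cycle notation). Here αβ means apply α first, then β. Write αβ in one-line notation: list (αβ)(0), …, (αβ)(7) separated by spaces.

1 7 3 6 5 0 4 2

Chase each element through α then β: 0 → 3 → 1; 1 → 4 → 7; 2 → 5 → 3; 3 → 1 → 6; 4 → 0 → 5; 5 → 7 → 0; 6 → 2 → 4; 7 → 6 → 2.
So αβ in one-line form is 1 7 3 6 5 0 4 2.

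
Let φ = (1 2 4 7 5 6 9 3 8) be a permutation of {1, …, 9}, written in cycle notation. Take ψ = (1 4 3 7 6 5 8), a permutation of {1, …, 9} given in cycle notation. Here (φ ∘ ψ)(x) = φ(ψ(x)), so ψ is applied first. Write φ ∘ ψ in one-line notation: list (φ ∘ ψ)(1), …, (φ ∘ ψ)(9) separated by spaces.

7 4 5 8 1 6 9 2 3

(φ ∘ ψ)(x) = φ(ψ(x)). Computing each image: φ(ψ(1)) = φ(4) = 7, φ(ψ(2)) = φ(2) = 4, φ(ψ(3)) = φ(7) = 5, φ(ψ(4)) = φ(3) = 8, φ(ψ(5)) = φ(8) = 1, φ(ψ(6)) = φ(5) = 6, φ(ψ(7)) = φ(6) = 9, φ(ψ(8)) = φ(1) = 2, φ(ψ(9)) = φ(9) = 3.
Hence φ ∘ ψ = [7 4 5 8 1 6 9 2 3].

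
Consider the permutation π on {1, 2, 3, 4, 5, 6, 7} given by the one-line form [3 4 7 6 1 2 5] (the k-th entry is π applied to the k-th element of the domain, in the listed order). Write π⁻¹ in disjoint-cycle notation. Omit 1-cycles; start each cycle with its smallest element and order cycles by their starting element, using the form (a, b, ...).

(1, 5, 7, 3)(2, 6, 4)

First write π in disjoint cycles: (1, 3, 7, 5)(2, 4, 6).
The inverse reverses every cycle; in canonical form, π⁻¹ = (1, 5, 7, 3)(2, 6, 4).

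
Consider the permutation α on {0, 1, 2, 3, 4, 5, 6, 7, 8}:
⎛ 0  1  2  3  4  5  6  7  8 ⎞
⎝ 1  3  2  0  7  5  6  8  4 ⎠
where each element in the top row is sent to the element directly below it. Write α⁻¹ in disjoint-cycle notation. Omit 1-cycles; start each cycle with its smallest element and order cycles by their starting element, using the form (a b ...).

The cycle decomposition of α is (0 1 3)(4 7 8).
Reversing each cycle (and rotating so the smallest element leads) gives α⁻¹ = (0 3 1)(4 8 7).

(0 3 1)(4 8 7)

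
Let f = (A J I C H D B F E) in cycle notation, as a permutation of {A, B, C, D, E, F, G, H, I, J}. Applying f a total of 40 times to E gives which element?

C

E lies in the 9-cycle (A J I C H D B F E).
On a 9-cycle, f^9 is the identity, so f^40 = f^4 there (40 ≡ 4 mod 9).
Stepping 4 places around the cycle: E → A → J → I → C.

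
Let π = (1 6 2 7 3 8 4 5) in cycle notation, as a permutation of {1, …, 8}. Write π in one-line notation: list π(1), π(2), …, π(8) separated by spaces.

Reading each image from the cycles: 1→6, 2→7, 3→8, 4→5, 5→1, 6→2, 7→3, 8→4.
So the one-line form is 6 7 8 5 1 2 3 4.

6 7 8 5 1 2 3 4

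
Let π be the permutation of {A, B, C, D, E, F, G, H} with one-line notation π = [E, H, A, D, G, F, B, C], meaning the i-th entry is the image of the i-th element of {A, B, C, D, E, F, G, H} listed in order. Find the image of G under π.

B

G is element number 7 of the domain, and entry number 7 of the one-line form is B, so π(G) = B.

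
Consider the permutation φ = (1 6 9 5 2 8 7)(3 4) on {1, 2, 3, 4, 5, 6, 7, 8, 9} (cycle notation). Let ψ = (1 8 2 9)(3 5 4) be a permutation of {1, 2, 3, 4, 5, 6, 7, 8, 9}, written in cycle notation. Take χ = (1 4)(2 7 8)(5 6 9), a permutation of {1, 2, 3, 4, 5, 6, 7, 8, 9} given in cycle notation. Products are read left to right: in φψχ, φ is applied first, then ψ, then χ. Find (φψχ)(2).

Chase 2: φ(2) = 8; ψ(8) = 2; χ(2) = 7. Hence (φψχ)(2) = 7.

7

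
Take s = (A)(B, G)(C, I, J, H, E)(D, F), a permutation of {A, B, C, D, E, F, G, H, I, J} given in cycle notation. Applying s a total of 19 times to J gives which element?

I

J lies in the 5-cycle (C, I, J, H, E).
Powers repeat with period 5 on this cycle, and 19 mod 5 = 4, so s^19(J) = s^4(J).
Stepping 4 places around the cycle: J → H → E → C → I.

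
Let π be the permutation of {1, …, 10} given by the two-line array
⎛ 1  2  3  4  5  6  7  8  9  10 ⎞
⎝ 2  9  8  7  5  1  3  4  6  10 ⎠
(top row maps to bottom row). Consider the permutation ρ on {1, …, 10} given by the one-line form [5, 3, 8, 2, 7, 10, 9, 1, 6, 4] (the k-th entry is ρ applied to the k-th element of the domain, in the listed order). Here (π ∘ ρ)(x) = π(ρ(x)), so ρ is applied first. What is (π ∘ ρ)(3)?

4

First apply ρ: ρ(3) = 8, then π(8) = 4. Thus (π ∘ ρ)(3) = 4.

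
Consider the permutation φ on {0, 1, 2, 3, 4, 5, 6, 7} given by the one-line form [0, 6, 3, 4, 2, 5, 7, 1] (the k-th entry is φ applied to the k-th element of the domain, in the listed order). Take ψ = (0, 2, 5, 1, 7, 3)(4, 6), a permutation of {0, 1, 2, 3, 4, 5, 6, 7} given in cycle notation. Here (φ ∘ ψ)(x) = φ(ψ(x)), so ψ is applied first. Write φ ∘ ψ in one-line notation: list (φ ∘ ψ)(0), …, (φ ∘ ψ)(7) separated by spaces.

(φ ∘ ψ)(x) = φ(ψ(x)). Computing each image: φ(ψ(0)) = φ(2) = 3, φ(ψ(1)) = φ(7) = 1, φ(ψ(2)) = φ(5) = 5, φ(ψ(3)) = φ(0) = 0, φ(ψ(4)) = φ(6) = 7, φ(ψ(5)) = φ(1) = 6, φ(ψ(6)) = φ(4) = 2, φ(ψ(7)) = φ(3) = 4.
Hence φ ∘ ψ = [3 1 5 0 7 6 2 4].

3 1 5 0 7 6 2 4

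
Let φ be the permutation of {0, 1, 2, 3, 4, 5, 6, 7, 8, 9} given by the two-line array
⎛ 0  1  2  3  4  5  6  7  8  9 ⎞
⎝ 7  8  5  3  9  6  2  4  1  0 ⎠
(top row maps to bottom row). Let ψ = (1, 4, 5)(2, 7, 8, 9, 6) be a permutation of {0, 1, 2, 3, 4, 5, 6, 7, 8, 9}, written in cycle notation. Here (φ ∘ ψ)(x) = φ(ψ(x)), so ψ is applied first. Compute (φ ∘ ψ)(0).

7

First apply ψ: ψ(0) = 0, then φ(0) = 7. Thus (φ ∘ ψ)(0) = 7.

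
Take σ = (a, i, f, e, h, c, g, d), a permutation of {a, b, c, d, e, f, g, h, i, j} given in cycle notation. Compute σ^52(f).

f lies in the 8-cycle (a, i, f, e, h, c, g, d).
Powers repeat with period 8 on this cycle, and 52 mod 8 = 4, so σ^52(f) = σ^4(f).
Advancing 4 steps from f: f → e → h → c → g.

g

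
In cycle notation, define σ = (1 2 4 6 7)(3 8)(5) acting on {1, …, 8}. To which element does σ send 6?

7

6 appears in (1 2 4 6 7); the next entry (wrapping around) is 7.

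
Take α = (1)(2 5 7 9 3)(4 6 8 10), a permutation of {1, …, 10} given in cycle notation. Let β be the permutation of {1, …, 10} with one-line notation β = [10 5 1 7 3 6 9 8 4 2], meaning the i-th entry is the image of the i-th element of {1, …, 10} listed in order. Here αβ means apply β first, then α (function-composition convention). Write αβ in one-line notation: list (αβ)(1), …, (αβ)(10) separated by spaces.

4 7 1 9 2 8 3 10 6 5

Chase each element through β then α: 1 → 10 → 4; 2 → 5 → 7; 3 → 1 → 1; 4 → 7 → 9; 5 → 3 → 2; 6 → 6 → 8; 7 → 9 → 3; 8 → 8 → 10; 9 → 4 → 6; 10 → 2 → 5.
Collecting the images, αβ = [4 7 1 9 2 8 3 10 6 5].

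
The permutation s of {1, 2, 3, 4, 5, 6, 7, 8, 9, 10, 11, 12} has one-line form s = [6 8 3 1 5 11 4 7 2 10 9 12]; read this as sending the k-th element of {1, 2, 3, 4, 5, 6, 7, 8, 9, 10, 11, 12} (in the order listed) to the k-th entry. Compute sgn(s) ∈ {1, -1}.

In disjoint-cycle form the cycle lengths are 8, 1, 1, 1, 1.
A cycle of length ℓ contributes ℓ−1 transpositions, so s is a product of 7 transpositions — odd.

-1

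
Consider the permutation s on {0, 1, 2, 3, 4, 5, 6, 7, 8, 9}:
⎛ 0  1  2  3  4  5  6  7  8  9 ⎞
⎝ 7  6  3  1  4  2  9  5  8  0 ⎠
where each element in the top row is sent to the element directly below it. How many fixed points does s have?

The fixed points (elements with s(x) = x) are {4, 8}, so there are 2.

2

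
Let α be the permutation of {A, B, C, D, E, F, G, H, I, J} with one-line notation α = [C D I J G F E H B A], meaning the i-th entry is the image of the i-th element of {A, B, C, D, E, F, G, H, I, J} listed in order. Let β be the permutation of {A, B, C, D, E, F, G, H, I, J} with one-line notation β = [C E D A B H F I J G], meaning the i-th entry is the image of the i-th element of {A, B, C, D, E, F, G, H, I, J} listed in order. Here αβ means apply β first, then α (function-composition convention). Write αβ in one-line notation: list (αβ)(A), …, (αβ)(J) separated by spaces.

I G J C D H F B A E

(αβ)(x) = α(β(x)). Computing each image: α(β(A)) = α(C) = I, α(β(B)) = α(E) = G, α(β(C)) = α(D) = J, α(β(D)) = α(A) = C, α(β(E)) = α(B) = D, α(β(F)) = α(H) = H, α(β(G)) = α(F) = F, α(β(H)) = α(I) = B, α(β(I)) = α(J) = A, α(β(J)) = α(G) = E.
Hence αβ = [I G J C D H F B A E].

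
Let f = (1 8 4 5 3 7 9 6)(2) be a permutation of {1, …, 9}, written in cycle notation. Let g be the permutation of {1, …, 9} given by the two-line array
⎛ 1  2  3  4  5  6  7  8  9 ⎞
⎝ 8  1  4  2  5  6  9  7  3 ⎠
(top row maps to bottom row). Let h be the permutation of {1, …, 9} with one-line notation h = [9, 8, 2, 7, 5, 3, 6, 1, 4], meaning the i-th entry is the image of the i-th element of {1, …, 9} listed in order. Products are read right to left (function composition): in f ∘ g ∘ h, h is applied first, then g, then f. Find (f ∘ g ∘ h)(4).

6

Apply the permutations in order: h(4) = 7, then g(7) = 9, then f(9) = 6. So (f ∘ g ∘ h)(4) = 6.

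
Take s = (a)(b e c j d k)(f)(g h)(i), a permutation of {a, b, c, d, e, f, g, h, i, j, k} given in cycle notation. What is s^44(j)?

k

j lies in the 6-cycle (b e c j d k).
Powers repeat with period 6 on this cycle, and 44 mod 6 = 2, so s^44(j) = s^2(j).
Advancing 2 steps from j: j → d → k.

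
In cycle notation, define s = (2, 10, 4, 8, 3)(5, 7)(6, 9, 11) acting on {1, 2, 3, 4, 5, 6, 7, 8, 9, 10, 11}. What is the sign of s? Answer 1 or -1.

The cycle lengths are 5, 3, 2, 1.
A cycle of length ℓ contributes ℓ−1 transpositions, so s is a product of 4 + 2 + 1 = 7 transpositions — odd.

-1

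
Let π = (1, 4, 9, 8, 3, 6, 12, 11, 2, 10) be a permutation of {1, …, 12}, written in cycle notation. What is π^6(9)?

2

9 lies in the 10-cycle (1, 4, 9, 8, 3, 6, 12, 11, 2, 10).
Stepping 6 places around the cycle: 9 → 8 → 3 → 6 → 12 → 11 → 2.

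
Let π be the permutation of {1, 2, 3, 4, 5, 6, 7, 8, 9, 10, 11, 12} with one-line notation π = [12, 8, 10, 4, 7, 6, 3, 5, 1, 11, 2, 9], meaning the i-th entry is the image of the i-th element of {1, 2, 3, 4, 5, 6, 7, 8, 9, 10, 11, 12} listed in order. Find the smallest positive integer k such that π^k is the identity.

The disjoint-cycle form of π has cycle lengths 7, 3, 1, 1.
The order of π is the least common multiple of its cycle lengths: lcm(7, 3) = 21.

21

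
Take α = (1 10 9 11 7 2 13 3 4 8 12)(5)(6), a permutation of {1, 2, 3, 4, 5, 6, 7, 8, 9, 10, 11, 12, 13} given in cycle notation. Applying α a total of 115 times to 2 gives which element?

12

2 lies in the 11-cycle (1 10 9 11 7 2 13 3 4 8 12).
Since the cycle has length 11, α^115 acts on it the same as α^5 (115 mod 11 = 5).
Stepping 5 places around the cycle: 2 → 13 → 3 → 4 → 8 → 12.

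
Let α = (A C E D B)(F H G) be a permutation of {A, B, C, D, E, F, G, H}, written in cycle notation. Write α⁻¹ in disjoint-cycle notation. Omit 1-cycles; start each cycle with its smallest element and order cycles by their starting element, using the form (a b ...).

(A B D E C)(F G H)

Inverting a permutation written in cycle notation just reverses the order within every cycle.
After reversing and putting each cycle's least element first, α⁻¹ = (A B D E C)(F G H).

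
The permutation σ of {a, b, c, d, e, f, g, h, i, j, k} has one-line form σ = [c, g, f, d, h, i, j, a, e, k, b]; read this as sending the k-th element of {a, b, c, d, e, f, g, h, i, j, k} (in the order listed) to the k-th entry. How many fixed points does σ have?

The fixed points (elements with σ(x) = x) are {d}, so there is 1.

1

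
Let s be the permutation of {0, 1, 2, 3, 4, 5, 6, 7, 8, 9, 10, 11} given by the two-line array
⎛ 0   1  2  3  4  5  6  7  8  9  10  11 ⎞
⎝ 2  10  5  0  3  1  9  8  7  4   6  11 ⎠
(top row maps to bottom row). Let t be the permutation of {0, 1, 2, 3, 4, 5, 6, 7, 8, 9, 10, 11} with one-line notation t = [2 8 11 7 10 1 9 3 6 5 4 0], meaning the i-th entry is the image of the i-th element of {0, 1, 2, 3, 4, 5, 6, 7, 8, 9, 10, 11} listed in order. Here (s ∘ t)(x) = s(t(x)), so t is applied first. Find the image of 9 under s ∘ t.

1

First apply t: t(9) = 5, then s(5) = 1. Thus (s ∘ t)(9) = 1.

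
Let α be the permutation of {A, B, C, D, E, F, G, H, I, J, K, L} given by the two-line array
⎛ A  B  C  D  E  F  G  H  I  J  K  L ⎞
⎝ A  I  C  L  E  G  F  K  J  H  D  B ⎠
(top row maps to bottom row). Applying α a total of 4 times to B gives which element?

Tracing B → I → … returns to B after 7 steps, so B lies in a 7-cycle (B I J H K D L).
Stepping 4 places around the cycle: B → I → J → H → K.

K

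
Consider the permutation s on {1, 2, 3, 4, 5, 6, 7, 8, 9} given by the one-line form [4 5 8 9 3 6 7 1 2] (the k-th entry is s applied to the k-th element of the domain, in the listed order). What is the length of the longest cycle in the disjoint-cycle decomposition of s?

Decomposing into disjoint cycles gives (1, 4, 9, 2, 5, 3, 8); the longest has length 7.

7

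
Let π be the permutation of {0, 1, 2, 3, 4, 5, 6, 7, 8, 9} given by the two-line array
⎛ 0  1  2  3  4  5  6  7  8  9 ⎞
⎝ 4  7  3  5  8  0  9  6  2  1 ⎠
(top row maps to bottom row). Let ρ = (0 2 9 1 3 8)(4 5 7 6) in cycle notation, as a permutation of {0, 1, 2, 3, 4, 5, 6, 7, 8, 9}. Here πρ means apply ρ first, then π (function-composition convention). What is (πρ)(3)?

2

(πρ)(3) = π(ρ(3)). ρ(3) = 8, then π(8) = 2. So (πρ)(3) = 2.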